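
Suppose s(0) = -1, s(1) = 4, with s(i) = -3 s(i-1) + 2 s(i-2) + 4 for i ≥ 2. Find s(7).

6498

s(2) = -3*4 + 2*(-1) + 4 = -10
s(3) = -3*(-10) + 2*4 + 4 = 42
s(4) = -3*42 + 2*(-10) + 4 = -142
s(5) = -3*(-142) + 2*42 + 4 = 514
s(6) = -3*514 + 2*(-142) + 4 = -1822
s(7) = -3*(-1822) + 2*514 + 4 = 6498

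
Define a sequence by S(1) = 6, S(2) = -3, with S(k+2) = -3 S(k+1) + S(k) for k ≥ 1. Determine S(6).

S(3) = -3·(-3) + 6 = 15
S(4) = -3·15 + (-3) = -48
S(5) = -3·(-48) + 15 = 159
S(6) = -3·159 + (-48) = -525

-525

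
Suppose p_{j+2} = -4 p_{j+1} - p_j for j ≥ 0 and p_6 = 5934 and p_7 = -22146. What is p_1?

Rearranging, p_{j-2} = -(p_j + 4 p_{j-1}).
p_5 = -(-22146 + 4(5934)) = -1590
p_4 = -(5934 + 4(-1590)) = 426
p_3 = -(-1590 + 4(426)) = -114
p_2 = -(426 + 4(-114)) = 30
p_1 = -(-114 + 4(30)) = -6

-6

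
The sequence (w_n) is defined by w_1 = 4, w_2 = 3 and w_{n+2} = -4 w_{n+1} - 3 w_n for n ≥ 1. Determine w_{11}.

-206664

w_3 = -4*3 - 3*4 = -24
w_4 = -4*(-24) - 3*3 = 87
w_5 = -4*87 - 3*(-24) = -276
w_6 = -4*(-276) - 3*87 = 843
w_7 = -4*843 - 3*(-276) = -2544
w_8 = -4*(-2544) - 3*843 = 7647
w_9 = -4*7647 - 3*(-2544) = -22956
w_{10} = -4*(-22956) - 3*7647 = 68883
w_{11} = -4*68883 - 3*(-22956) = -206664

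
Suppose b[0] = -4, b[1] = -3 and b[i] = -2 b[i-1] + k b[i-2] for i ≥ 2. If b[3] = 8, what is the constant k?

b[2] = 6 - 4k
b[3] = -12 + 5k
So -12 + 5k = 8, giving k = 4.

4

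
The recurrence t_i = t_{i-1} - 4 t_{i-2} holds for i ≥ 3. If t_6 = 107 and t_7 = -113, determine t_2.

-1

Rearranging, t_{i-2} = (t_i - t_{i-1}) / -4.
t_5 = (-113 - 107) / -4 = -220/-4 = 55
t_4 = (107 - 55) / -4 = 52/-4 = -13
t_3 = (55 - (-13)) / -4 = 68/-4 = -17
t_2 = (-13 - (-17)) / -4 = 4/-4 = -1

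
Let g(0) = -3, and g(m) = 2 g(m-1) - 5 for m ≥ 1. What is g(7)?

-1019

g(1) = 2*(-3) - 5 = -11
g(2) = 2*(-11) - 5 = -27
g(3) = 2*(-27) - 5 = -59
g(4) = 2*(-59) - 5 = -123
g(5) = 2*(-123) - 5 = -251
g(6) = 2*(-251) - 5 = -507
g(7) = 2*(-507) - 5 = -1019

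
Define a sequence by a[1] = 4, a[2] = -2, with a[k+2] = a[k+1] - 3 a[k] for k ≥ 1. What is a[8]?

a[3] = (-2) - 3(4) = -14
a[4] = (-14) - 3(-2) = -8
a[5] = (-8) - 3(-14) = 34
a[6] = 34 - 3(-8) = 58
a[7] = 58 - 3(34) = -44
a[8] = (-44) - 3(58) = -218

-218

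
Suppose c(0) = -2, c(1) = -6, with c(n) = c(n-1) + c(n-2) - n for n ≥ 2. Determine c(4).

-33

c(2) = (-6) + (-2) - 2 = -10
c(3) = (-10) + (-6) - 3 = -19
c(4) = (-19) + (-10) - 4 = -33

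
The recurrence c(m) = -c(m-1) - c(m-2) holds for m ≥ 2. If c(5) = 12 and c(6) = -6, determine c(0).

-6

Rearranging, c(m-2) = -(c(m) + c(m-1)).
c(4) = -(-6 + 12) = -6
c(3) = -(12 + (-6)) = -6
c(2) = -(-6 + (-6)) = 12
c(1) = -(-6 + 12) = -6
c(0) = -(12 + (-6)) = -6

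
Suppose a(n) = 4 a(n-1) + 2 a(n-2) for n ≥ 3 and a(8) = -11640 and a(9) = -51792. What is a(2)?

-3

Rearranging, a(n-2) = (a(n) - 4 a(n-1)) / 2.
a(7) = (-51792 - 4*(-11640)) / 2 = -5232/2 = -2616
a(6) = (-11640 - 4*(-2616)) / 2 = -1176/2 = -588
a(5) = (-2616 - 4*(-588)) / 2 = -264/2 = -132
a(4) = (-588 - 4*(-132)) / 2 = -60/2 = -30
a(3) = (-132 - 4*(-30)) / 2 = -12/2 = -6
a(2) = (-30 - 4*(-6)) / 2 = -6/2 = -3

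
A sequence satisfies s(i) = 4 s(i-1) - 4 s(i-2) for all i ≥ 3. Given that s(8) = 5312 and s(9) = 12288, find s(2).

5

Rearranging, s(i-2) = (s(i) - 4 s(i-1)) / -4.
s(7) = (12288 - 4·5312) / -4 = -8960/-4 = 2240
s(6) = (5312 - 4·2240) / -4 = -3648/-4 = 912
s(5) = (2240 - 4·912) / -4 = -1408/-4 = 352
s(4) = (912 - 4·352) / -4 = -496/-4 = 124
s(3) = (352 - 4·124) / -4 = -144/-4 = 36
s(2) = (124 - 4·36) / -4 = -20/-4 = 5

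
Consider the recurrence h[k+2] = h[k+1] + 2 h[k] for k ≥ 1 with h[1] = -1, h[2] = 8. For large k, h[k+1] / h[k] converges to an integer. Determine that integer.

The characteristic equation is r^2 - r - 2 = 0, which factors as (r - 2)(r + 1) = 0.
So the roots are 2 and -1. Since |2| > |-1| and the coefficient of 2^k is non-zero, the ratio tends to 2.

2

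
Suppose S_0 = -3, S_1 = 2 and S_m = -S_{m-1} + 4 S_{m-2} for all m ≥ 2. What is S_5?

S_2 = -2 + 4(-3) = -14
S_3 = -(-14) + 4(2) = 22
S_4 = -22 + 4(-14) = -78
S_5 = -(-78) + 4(22) = 166

166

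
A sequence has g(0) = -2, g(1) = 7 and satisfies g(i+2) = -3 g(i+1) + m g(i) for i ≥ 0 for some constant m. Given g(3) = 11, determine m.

g(2) = -21 - 2m
g(3) = 63 + 13m
So 63 + 13m = 11, giving m = -4.

-4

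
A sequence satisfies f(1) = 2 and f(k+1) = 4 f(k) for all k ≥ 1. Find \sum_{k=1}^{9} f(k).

f(2) = 4(2) = 8
f(3) = 4(8) = 32
f(4) = 4(32) = 128
f(5) = 4(128) = 512
f(6) = 4(512) = 2048
f(7) = 4(2048) = 8192
f(8) = 4(8192) = 32768
f(9) = 4(32768) = 131072
Sum = 2 + 8 + 32 + 128 + 512 + 2048 + 8192 + 32768 + 131072 = 174762

174762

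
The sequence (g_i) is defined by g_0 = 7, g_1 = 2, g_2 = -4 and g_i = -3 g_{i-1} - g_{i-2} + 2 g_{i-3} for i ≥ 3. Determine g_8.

-1760

g_3 = -3(-4) - 2 + 2(7) = 24
g_4 = -3(24) - (-4) + 2(2) = -64
g_5 = -3(-64) - 24 + 2(-4) = 160
g_6 = -3(160) - (-64) + 2(24) = -368
g_7 = -3(-368) - 160 + 2(-64) = 816
g_8 = -3(816) - (-368) + 2(160) = -1760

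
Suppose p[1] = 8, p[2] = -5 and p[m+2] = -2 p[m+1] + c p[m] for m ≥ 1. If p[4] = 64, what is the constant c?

-4

p[3] = 10 + 8c
p[4] = -20 - 21c
So -20 - 21c = 64, giving c = -4.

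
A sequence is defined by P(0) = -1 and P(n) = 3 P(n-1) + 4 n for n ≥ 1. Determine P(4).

P(1) = 3(-1) + 4 = 1
P(2) = 3(1) + 8 = 11
P(3) = 3(11) + 12 = 45
P(4) = 3(45) + 16 = 151

151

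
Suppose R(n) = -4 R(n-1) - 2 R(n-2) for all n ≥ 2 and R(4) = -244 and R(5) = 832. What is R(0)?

-5

Rearranging, R(n-2) = (R(n) + 4 R(n-1)) / -2.
R(3) = (832 + 4(-244)) / -2 = -144/-2 = 72
R(2) = (-244 + 4(72)) / -2 = 44/-2 = -22
R(1) = (72 + 4(-22)) / -2 = -16/-2 = 8
R(0) = (-22 + 4(8)) / -2 = 10/-2 = -5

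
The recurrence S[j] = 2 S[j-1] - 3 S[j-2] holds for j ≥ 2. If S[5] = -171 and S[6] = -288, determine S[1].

9

Rearranging, S[j-2] = (S[j] - 2 S[j-1]) / -3.
S[4] = (-288 - 2·(-171)) / -3 = 54/-3 = -18
S[3] = (-171 - 2·(-18)) / -3 = -135/-3 = 45
S[2] = (-18 - 2·45) / -3 = -108/-3 = 36
S[1] = (45 - 2·36) / -3 = -27/-3 = 9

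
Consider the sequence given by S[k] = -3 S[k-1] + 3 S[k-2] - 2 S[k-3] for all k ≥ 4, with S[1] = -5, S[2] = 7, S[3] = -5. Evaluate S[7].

S[4] = -3(-5) + 3(7) - 2(-5) = 46
S[5] = -3(46) + 3(-5) - 2(7) = -167
S[6] = -3(-167) + 3(46) - 2(-5) = 649
S[7] = -3(649) + 3(-167) - 2(46) = -2540

-2540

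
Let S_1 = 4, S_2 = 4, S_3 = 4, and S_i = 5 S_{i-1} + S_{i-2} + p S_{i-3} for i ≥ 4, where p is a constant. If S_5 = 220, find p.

4

S_4 = 24 + 4p
S_5 = 124 + 24p
So 124 + 24p = 220, giving p = 4.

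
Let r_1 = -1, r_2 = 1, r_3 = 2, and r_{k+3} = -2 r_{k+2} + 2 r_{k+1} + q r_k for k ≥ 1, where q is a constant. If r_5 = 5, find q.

r_4 = -2 - q
r_5 = 8 + 3q
So 8 + 3q = 5, giving q = -1.

-1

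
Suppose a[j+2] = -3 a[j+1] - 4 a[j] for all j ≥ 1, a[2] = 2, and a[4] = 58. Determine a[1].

Let a[1] = x.
a[3] = -6 - 4x
a[4] = 10 + 12x
So 10 + 12x = 58, giving x = 4.

4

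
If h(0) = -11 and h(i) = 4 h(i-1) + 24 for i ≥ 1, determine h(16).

-12884901896

The fixed point is 24/(1 - 4) = -8, so h(i) + 8 = 4(h(i-1) + 8).
Hence h(i) = -3·4^i - 8.
h(16) = -3·4^{16} - 8 = -3·4294967296 - 8 = -12884901896.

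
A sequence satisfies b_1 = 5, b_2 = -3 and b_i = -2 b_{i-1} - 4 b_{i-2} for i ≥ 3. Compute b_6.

b_3 = -2(-3) - 4(5) = -14
b_4 = -2(-14) - 4(-3) = 40
b_5 = -2(40) - 4(-14) = -24
b_6 = -2(-24) - 4(40) = -112

-112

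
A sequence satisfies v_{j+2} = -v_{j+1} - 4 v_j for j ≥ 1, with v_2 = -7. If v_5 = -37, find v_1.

Let v_1 = y.
v_3 = 7 - 4y
v_4 = 21 + 4y
v_5 = -49 + 12y
So -49 + 12y = -37, giving y = 1.

1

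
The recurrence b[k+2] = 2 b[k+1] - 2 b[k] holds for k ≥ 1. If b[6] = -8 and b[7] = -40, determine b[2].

2

Rearranging, b[k-2] = (b[k] - 2 b[k-1]) / -2.
b[5] = (-40 - 2(-8)) / -2 = -24/-2 = 12
b[4] = (-8 - 2(12)) / -2 = -32/-2 = 16
b[3] = (12 - 2(16)) / -2 = -20/-2 = 10
b[2] = (16 - 2(10)) / -2 = -4/-2 = 2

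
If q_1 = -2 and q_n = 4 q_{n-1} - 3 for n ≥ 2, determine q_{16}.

The fixed point is -3/(1 - 4) = 1, so q_n - 1 = 4(q_{n-1} - 1).
Hence q_n = -3·4^{n-1} + 1.
q_{16} = -3·4^{15} + 1 = -3·1073741824 + 1 = -3221225471.

-3221225471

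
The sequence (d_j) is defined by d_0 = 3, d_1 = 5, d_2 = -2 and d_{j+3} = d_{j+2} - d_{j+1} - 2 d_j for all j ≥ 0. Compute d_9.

-121

d_3 = (-2) - 5 - 2(3) = -13
d_4 = (-13) - (-2) - 2(5) = -21
d_5 = (-21) - (-13) - 2(-2) = -4
d_6 = (-4) - (-21) - 2(-13) = 43
d_7 = 43 - (-4) - 2(-21) = 89
d_8 = 89 - 43 - 2(-4) = 54
d_9 = 54 - 89 - 2(43) = -121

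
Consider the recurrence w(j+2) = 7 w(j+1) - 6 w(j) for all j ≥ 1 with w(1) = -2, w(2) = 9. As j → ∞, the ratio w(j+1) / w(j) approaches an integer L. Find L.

6

The characteristic equation is r^2 - 7r + 6 = 0, which factors as (r - 6)(r - 1) = 0.
So the roots are 6 and 1. Since |6| > |1| and the coefficient of 6^j is non-zero, the ratio tends to 6.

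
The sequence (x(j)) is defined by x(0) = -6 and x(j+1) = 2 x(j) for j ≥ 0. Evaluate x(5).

x(1) = 2(-6) = -12
x(2) = 2(-12) = -24
x(3) = 2(-24) = -48
x(4) = 2(-48) = -96
x(5) = 2(-96) = -192

-192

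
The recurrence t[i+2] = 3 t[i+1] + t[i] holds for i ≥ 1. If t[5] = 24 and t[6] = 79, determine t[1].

Rearranging, t[i-2] = t[i] - 3 t[i-1].
t[4] = 79 - 3*24 = 7
t[3] = 24 - 3*7 = 3
t[2] = 7 - 3*3 = -2
t[1] = 3 - 3*(-2) = 9

9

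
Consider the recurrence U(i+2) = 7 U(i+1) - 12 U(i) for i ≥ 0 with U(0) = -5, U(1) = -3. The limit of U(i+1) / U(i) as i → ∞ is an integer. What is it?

4

The characteristic equation is r^2 - 7r + 12 = 0, which factors as (r - 4)(r - 3) = 0.
So the roots are 4 and 3. Since |4| > |3| and the coefficient of 4^i is non-zero, the ratio tends to 4.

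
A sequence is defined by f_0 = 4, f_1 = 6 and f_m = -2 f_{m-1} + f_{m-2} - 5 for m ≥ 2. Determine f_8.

f_2 = -2·6 + 4 - 5 = -13
f_3 = -2·(-13) + 6 - 5 = 27
f_4 = -2·27 + (-13) - 5 = -72
f_5 = -2·(-72) + 27 - 5 = 166
f_6 = -2·166 + (-72) - 5 = -409
f_7 = -2·(-409) + 166 - 5 = 979
f_8 = -2·979 + (-409) - 5 = -2372

-2372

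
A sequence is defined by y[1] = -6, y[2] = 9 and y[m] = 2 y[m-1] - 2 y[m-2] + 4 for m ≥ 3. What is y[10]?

84

y[3] = 2*9 - 2*(-6) + 4 = 34
y[4] = 2*34 - 2*9 + 4 = 54
y[5] = 2*54 - 2*34 + 4 = 44
y[6] = 2*44 - 2*54 + 4 = -16
y[7] = 2*(-16) - 2*44 + 4 = -116
y[8] = 2*(-116) - 2*(-16) + 4 = -196
y[9] = 2*(-196) - 2*(-116) + 4 = -156
y[10] = 2*(-156) - 2*(-196) + 4 = 84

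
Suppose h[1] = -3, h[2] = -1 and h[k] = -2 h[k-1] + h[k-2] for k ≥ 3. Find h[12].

1393

h[3] = -2*(-1) + (-3) = -1
h[4] = -2*(-1) + (-1) = 1
h[5] = -2*1 + (-1) = -3
h[6] = -2*(-3) + 1 = 7
h[7] = -2*7 + (-3) = -17
h[8] = -2*(-17) + 7 = 41
h[9] = -2*41 + (-17) = -99
h[10] = -2*(-99) + 41 = 239
h[11] = -2*239 + (-99) = -577
h[12] = -2*(-577) + 239 = 1393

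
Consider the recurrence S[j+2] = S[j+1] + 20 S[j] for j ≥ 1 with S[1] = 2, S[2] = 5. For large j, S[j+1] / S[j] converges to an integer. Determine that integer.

The characteristic equation is r^2 - r - 20 = 0, which factors as (r - 5)(r + 4) = 0.
So the roots are 5 and -4. Since |5| > |-4| and the coefficient of 5^j is non-zero, the ratio tends to 5.

5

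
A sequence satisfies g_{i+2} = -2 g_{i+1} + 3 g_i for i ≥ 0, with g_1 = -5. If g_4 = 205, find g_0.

Let g_0 = z.
g_2 = 10 + 3z
g_3 = -35 - 6z
g_4 = 100 + 21z
So 100 + 21z = 205, giving z = 5.

5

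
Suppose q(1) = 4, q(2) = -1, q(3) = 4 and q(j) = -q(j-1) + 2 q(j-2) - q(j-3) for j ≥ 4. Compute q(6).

-43

q(4) = -4 + 2*(-1) - 4 = -10
q(5) = -(-10) + 2*4 - (-1) = 19
q(6) = -19 + 2*(-10) - 4 = -43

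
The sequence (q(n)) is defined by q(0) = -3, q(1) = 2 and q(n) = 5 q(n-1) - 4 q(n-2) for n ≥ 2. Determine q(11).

q(2) = 5·2 - 4·(-3) = 22
q(3) = 5·22 - 4·2 = 102
q(4) = 5·102 - 4·22 = 422
q(5) = 5·422 - 4·102 = 1702
q(6) = 5·1702 - 4·422 = 6822
q(7) = 5·6822 - 4·1702 = 27302
q(8) = 5·27302 - 4·6822 = 109222
q(9) = 5·109222 - 4·27302 = 436902
q(10) = 5·436902 - 4·109222 = 1747622
q(11) = 5·1747622 - 4·436902 = 6990502

6990502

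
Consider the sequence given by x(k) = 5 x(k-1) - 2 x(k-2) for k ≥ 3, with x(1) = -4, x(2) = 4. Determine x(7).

12572

x(3) = 5*4 - 2*(-4) = 28
x(4) = 5*28 - 2*4 = 132
x(5) = 5*132 - 2*28 = 604
x(6) = 5*604 - 2*132 = 2756
x(7) = 5*2756 - 2*604 = 12572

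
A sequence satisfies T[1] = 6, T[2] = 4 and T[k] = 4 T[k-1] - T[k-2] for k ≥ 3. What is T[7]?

1866

T[3] = 4*4 - 6 = 10
T[4] = 4*10 - 4 = 36
T[5] = 4*36 - 10 = 134
T[6] = 4*134 - 36 = 500
T[7] = 4*500 - 134 = 1866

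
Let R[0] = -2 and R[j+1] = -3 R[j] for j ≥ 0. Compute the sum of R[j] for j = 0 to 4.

-122

R[1] = -3*(-2) = 6
R[2] = -3*6 = -18
R[3] = -3*(-18) = 54
R[4] = -3*54 = -162
Sum = (-2) + 6 + (-18) + 54 + (-162) = -122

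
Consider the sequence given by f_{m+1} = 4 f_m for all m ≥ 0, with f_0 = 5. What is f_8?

327680

f_1 = 4·5 = 20
f_2 = 4·20 = 80
f_3 = 4·80 = 320
f_4 = 4·320 = 1280
f_5 = 4·1280 = 5120
f_6 = 4·5120 = 20480
f_7 = 4·20480 = 81920
f_8 = 4·81920 = 327680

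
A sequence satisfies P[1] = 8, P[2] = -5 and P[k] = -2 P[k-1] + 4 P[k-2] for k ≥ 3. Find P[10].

P[3] = -2·(-5) + 4·8 = 42
P[4] = -2·42 + 4·(-5) = -104
P[5] = -2·(-104) + 4·42 = 376
P[6] = -2·376 + 4·(-104) = -1168
P[7] = -2·(-1168) + 4·376 = 3840
P[8] = -2·3840 + 4·(-1168) = -12352
P[9] = -2·(-12352) + 4·3840 = 40064
P[10] = -2·40064 + 4·(-12352) = -129536

-129536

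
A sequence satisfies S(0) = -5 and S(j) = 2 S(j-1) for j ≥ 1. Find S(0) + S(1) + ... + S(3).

-75

S(1) = 2·(-5) = -10
S(2) = 2·(-10) = -20
S(3) = 2·(-20) = -40
Sum = (-5) + (-10) + (-20) + (-40) = -75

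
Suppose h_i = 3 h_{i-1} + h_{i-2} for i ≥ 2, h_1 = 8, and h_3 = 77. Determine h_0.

Let h_0 = w.
h_2 = 24 + w
h_3 = 80 + 3w
So 80 + 3w = 77, giving w = -1.

-1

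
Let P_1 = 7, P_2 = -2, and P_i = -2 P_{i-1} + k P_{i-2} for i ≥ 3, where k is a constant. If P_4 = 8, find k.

-1

P_3 = 4 + 7k
P_4 = -8 - 16k
So -8 - 16k = 8, giving k = -1.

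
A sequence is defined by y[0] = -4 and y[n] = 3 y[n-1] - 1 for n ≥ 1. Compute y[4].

-364

y[1] = 3(-4) - 1 = -13
y[2] = 3(-13) - 1 = -40
y[3] = 3(-40) - 1 = -121
y[4] = 3(-121) - 1 = -364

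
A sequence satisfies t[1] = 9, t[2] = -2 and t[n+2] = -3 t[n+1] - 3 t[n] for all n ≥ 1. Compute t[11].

t[3] = -3(-2) - 3(9) = -21
t[4] = -3(-21) - 3(-2) = 69
t[5] = -3(69) - 3(-21) = -144
t[6] = -3(-144) - 3(69) = 225
t[7] = -3(225) - 3(-144) = -243
t[8] = -3(-243) - 3(225) = 54
t[9] = -3(54) - 3(-243) = 567
t[10] = -3(567) - 3(54) = -1863
t[11] = -3(-1863) - 3(567) = 3888

3888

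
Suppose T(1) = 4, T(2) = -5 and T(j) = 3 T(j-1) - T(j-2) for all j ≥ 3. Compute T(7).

-940

T(3) = 3(-5) - 4 = -19
T(4) = 3(-19) - (-5) = -52
T(5) = 3(-52) - (-19) = -137
T(6) = 3(-137) - (-52) = -359
T(7) = 3(-359) - (-137) = -940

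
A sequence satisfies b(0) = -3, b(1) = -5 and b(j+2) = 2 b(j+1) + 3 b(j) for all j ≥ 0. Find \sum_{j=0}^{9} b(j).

-59048

b(2) = 2·(-5) + 3·(-3) = -19
b(3) = 2·(-19) + 3·(-5) = -53
b(4) = 2·(-53) + 3·(-19) = -163
b(5) = 2·(-163) + 3·(-53) = -485
b(6) = 2·(-485) + 3·(-163) = -1459
b(7) = 2·(-1459) + 3·(-485) = -4373
b(8) = 2·(-4373) + 3·(-1459) = -13123
b(9) = 2·(-13123) + 3·(-4373) = -39365
Sum = (-3) + (-5) + (-19) + (-53) + (-163) + (-485) + (-1459) + (-4373) + (-13123) + (-39365) = -59048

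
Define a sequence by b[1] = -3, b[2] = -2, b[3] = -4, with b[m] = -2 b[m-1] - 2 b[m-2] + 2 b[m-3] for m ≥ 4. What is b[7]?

b[4] = -2*(-4) - 2*(-2) + 2*(-3) = 6
b[5] = -2*6 - 2*(-4) + 2*(-2) = -8
b[6] = -2*(-8) - 2*6 + 2*(-4) = -4
b[7] = -2*(-4) - 2*(-8) + 2*6 = 36

36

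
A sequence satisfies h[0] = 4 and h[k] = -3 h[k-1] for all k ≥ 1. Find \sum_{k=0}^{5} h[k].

-728

h[1] = -3·4 = -12
h[2] = -3·(-12) = 36
h[3] = -3·36 = -108
h[4] = -3·(-108) = 324
h[5] = -3·324 = -972
Sum = 4 + (-12) + 36 + (-108) + 324 + (-972) = -728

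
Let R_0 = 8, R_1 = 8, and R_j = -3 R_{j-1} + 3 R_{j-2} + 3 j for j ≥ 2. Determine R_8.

-5088

R_2 = -3(8) + 3(8) + 6 = 6
R_3 = -3(6) + 3(8) + 9 = 15
R_4 = -3(15) + 3(6) + 12 = -15
R_5 = -3(-15) + 3(15) + 15 = 105
R_6 = -3(105) + 3(-15) + 18 = -342
R_7 = -3(-342) + 3(105) + 21 = 1362
R_8 = -3(1362) + 3(-342) + 24 = -5088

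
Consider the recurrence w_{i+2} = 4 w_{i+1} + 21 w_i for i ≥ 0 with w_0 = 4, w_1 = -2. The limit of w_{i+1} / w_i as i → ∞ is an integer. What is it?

The characteristic equation is r^2 - 4r - 21 = 0, which factors as (r - 7)(r + 3) = 0.
So the roots are 7 and -3. Since |7| > |-3| and the coefficient of 7^i is non-zero, the ratio tends to 7.

7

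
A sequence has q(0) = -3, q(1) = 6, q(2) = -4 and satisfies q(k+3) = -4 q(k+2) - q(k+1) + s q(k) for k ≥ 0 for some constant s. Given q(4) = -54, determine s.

q(3) = 10 - 3s
q(4) = -36 + 18s
So -36 + 18s = -54, giving s = -1.

-1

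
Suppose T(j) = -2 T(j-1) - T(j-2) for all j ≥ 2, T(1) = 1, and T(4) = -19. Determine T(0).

Let T(0) = x.
T(2) = -2 - x
T(3) = 3 + 2x
T(4) = -4 - 3x
So -4 - 3x = -19, giving x = 5.

5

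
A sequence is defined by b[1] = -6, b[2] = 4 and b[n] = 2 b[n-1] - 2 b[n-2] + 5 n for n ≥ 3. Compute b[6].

b[3] = 2·4 - 2·(-6) + 15 = 35
b[4] = 2·35 - 2·4 + 20 = 82
b[5] = 2·82 - 2·35 + 25 = 119
b[6] = 2·119 - 2·82 + 30 = 104

104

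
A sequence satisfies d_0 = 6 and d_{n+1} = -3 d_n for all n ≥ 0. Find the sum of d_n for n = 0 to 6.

3282

d_1 = -3(6) = -18
d_2 = -3(-18) = 54
d_3 = -3(54) = -162
d_4 = -3(-162) = 486
d_5 = -3(486) = -1458
d_6 = -3(-1458) = 4374
Sum = 6 + (-18) + 54 + (-162) + 486 + (-1458) + 4374 = 3282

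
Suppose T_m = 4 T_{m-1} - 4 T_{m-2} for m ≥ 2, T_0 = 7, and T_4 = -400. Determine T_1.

-2

Let T_1 = y.
T_2 = -28 + 4y
T_3 = -112 + 12y
T_4 = -336 + 32y
So -336 + 32y = -400, giving y = -2.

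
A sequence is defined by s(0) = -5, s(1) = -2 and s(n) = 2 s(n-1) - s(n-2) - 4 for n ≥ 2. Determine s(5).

-30

s(2) = 2·(-2) - (-5) - 4 = -3
s(3) = 2·(-3) - (-2) - 4 = -8
s(4) = 2·(-8) - (-3) - 4 = -17
s(5) = 2·(-17) - (-8) - 4 = -30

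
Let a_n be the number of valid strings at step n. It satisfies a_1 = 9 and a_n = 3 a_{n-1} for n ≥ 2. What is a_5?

729

a_2 = 3*9 = 27
a_3 = 3*27 = 81
a_4 = 3*81 = 243
a_5 = 3*243 = 729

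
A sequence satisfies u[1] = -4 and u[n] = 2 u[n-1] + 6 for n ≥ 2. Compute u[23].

8388602

The fixed point is 6/(1 - 2) = -6, so u[n] + 6 = 2(u[n-1] + 6).
Hence u[n] = 2·2^{n-1} - 6.
u[23] = 2·2^{22} - 6 = 2·4194304 - 6 = 8388602.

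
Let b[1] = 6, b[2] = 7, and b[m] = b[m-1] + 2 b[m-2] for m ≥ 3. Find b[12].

b[3] = 7 + 2·6 = 19
b[4] = 19 + 2·7 = 33
b[5] = 33 + 2·19 = 71
b[6] = 71 + 2·33 = 137
b[7] = 137 + 2·71 = 279
b[8] = 279 + 2·137 = 553
b[9] = 553 + 2·279 = 1111
b[10] = 1111 + 2·553 = 2217
b[11] = 2217 + 2·1111 = 4439
b[12] = 4439 + 2·2217 = 8873

8873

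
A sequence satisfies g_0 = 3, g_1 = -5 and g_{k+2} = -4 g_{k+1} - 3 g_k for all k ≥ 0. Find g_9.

g_2 = -4·(-5) - 3·3 = 11
g_3 = -4·11 - 3·(-5) = -29
g_4 = -4·(-29) - 3·11 = 83
g_5 = -4·83 - 3·(-29) = -245
g_6 = -4·(-245) - 3·83 = 731
g_7 = -4·731 - 3·(-245) = -2189
g_8 = -4·(-2189) - 3·731 = 6563
g_9 = -4·6563 - 3·(-2189) = -19685

-19685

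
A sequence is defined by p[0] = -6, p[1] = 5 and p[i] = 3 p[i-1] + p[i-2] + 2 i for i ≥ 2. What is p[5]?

573

p[2] = 3(5) + (-6) + 4 = 13
p[3] = 3(13) + 5 + 6 = 50
p[4] = 3(50) + 13 + 8 = 171
p[5] = 3(171) + 50 + 10 = 573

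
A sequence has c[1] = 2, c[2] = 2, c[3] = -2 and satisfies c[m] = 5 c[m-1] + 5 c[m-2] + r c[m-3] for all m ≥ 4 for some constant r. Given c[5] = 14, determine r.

c[4] = 2r
c[5] = -10 + 12r
So -10 + 12r = 14, giving r = 2.

2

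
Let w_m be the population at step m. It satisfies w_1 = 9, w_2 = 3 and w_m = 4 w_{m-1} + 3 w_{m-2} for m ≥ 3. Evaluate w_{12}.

36232581

w_3 = 4*3 + 3*9 = 39
w_4 = 4*39 + 3*3 = 165
w_5 = 4*165 + 3*39 = 777
w_6 = 4*777 + 3*165 = 3603
w_7 = 4*3603 + 3*777 = 16743
w_8 = 4*16743 + 3*3603 = 77781
w_9 = 4*77781 + 3*16743 = 361353
w_{10} = 4*361353 + 3*77781 = 1678755
w_{11} = 4*1678755 + 3*361353 = 7799079
w_{12} = 4*7799079 + 3*1678755 = 36232581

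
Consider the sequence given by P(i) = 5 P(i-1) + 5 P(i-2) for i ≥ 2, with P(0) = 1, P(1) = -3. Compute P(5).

P(2) = 5(-3) + 5(1) = -10
P(3) = 5(-10) + 5(-3) = -65
P(4) = 5(-65) + 5(-10) = -375
P(5) = 5(-375) + 5(-65) = -2200

-2200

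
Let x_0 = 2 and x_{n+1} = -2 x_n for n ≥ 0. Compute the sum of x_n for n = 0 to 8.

x_1 = -2·2 = -4
x_2 = -2·(-4) = 8
x_3 = -2·8 = -16
x_4 = -2·(-16) = 32
x_5 = -2·32 = -64
x_6 = -2·(-64) = 128
x_7 = -2·128 = -256
x_8 = -2·(-256) = 512
Sum = 2 + (-4) + 8 + (-16) + 32 + (-64) + 128 + (-256) + 512 = 342

342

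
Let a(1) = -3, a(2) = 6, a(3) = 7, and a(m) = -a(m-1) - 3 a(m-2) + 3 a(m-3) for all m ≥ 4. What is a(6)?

a(4) = -7 - 3*6 + 3*(-3) = -34
a(5) = -(-34) - 3*7 + 3*6 = 31
a(6) = -31 - 3*(-34) + 3*7 = 92

92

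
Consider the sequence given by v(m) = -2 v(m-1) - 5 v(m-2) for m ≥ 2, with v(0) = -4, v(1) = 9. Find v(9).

v(2) = -2(9) - 5(-4) = 2
v(3) = -2(2) - 5(9) = -49
v(4) = -2(-49) - 5(2) = 88
v(5) = -2(88) - 5(-49) = 69
v(6) = -2(69) - 5(88) = -578
v(7) = -2(-578) - 5(69) = 811
v(8) = -2(811) - 5(-578) = 1268
v(9) = -2(1268) - 5(811) = -6591

-6591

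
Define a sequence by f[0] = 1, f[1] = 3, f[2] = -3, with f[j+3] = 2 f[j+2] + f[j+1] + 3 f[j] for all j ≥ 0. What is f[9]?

f[3] = 2(-3) + 3 + 3(1) = 0
f[4] = 2(0) + (-3) + 3(3) = 6
f[5] = 2(6) + 0 + 3(-3) = 3
f[6] = 2(3) + 6 + 3(0) = 12
f[7] = 2(12) + 3 + 3(6) = 45
f[8] = 2(45) + 12 + 3(3) = 111
f[9] = 2(111) + 45 + 3(12) = 303

303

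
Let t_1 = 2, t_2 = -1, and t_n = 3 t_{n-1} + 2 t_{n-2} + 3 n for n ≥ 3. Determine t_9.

t_3 = 3*(-1) + 2*2 + 9 = 10
t_4 = 3*10 + 2*(-1) + 12 = 40
t_5 = 3*40 + 2*10 + 15 = 155
t_6 = 3*155 + 2*40 + 18 = 563
t_7 = 3*563 + 2*155 + 21 = 2020
t_8 = 3*2020 + 2*563 + 24 = 7210
t_9 = 3*7210 + 2*2020 + 27 = 25697

25697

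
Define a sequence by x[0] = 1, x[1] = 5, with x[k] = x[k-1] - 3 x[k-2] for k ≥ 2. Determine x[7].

x[2] = 5 - 3*1 = 2
x[3] = 2 - 3*5 = -13
x[4] = (-13) - 3*2 = -19
x[5] = (-19) - 3*(-13) = 20
x[6] = 20 - 3*(-19) = 77
x[7] = 77 - 3*20 = 17

17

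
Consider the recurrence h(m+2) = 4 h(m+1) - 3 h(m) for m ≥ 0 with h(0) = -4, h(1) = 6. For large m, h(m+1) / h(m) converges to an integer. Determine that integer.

The characteristic equation is r^2 - 4r + 3 = 0, which factors as (r - 3)(r - 1) = 0.
So the roots are 3 and 1. Since |3| > |1| and the coefficient of 3^m is non-zero, the ratio tends to 3.

3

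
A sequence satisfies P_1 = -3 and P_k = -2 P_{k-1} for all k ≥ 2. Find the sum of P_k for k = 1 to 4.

P_2 = -2(-3) = 6
P_3 = -2(6) = -12
P_4 = -2(-12) = 24
Sum = (-3) + 6 + (-12) + 24 = 15

15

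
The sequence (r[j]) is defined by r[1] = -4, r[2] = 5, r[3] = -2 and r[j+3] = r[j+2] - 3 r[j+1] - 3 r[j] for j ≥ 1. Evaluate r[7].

r[4] = (-2) - 3(5) - 3(-4) = -5
r[5] = (-5) - 3(-2) - 3(5) = -14
r[6] = (-14) - 3(-5) - 3(-2) = 7
r[7] = 7 - 3(-14) - 3(-5) = 64

64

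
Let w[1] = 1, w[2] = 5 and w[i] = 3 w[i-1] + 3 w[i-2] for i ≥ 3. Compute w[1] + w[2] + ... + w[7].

5097

w[3] = 3*5 + 3*1 = 18
w[4] = 3*18 + 3*5 = 69
w[5] = 3*69 + 3*18 = 261
w[6] = 3*261 + 3*69 = 990
w[7] = 3*990 + 3*261 = 3753
Sum = 1 + 5 + 18 + 69 + 261 + 990 + 3753 = 5097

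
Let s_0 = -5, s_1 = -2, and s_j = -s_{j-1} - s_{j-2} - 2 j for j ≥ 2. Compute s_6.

s_2 = -(-2) - (-5) - 4 = 3
s_3 = -3 - (-2) - 6 = -7
s_4 = -(-7) - 3 - 8 = -4
s_5 = -(-4) - (-7) - 10 = 1
s_6 = -1 - (-4) - 12 = -9

-9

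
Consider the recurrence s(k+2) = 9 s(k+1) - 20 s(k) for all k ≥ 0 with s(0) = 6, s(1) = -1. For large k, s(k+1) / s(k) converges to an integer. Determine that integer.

5

The characteristic equation is r^2 - 9r + 20 = 0, which factors as (r - 5)(r - 4) = 0.
So the roots are 5 and 4. Since |5| > |4| and the coefficient of 5^k is non-zero, the ratio tends to 5.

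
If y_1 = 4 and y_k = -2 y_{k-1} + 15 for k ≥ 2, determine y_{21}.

-1048571

The fixed point is 15/(1 + 2) = 5, so y_k - 5 = -2(y_{k-1} - 5).
Hence y_k = -1·(-2)^{k-1} + 5.
y_{21} = -1·(-2)^{20} + 5 = -1·1048576 + 5 = -1048571.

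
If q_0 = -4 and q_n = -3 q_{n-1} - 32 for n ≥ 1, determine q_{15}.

The fixed point is -32/(1 + 3) = -8, so q_n + 8 = -3(q_{n-1} + 8).
Hence q_n = 4·(-3)^n - 8.
q_{15} = 4·(-3)^{15} - 8 = 4·-14348907 - 8 = -57395636.

-57395636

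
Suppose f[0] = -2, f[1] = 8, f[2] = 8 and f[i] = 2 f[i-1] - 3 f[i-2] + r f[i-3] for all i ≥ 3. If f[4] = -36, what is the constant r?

1

f[3] = -8 - 2r
f[4] = -40 + 4r
So -40 + 4r = -36, giving r = 1.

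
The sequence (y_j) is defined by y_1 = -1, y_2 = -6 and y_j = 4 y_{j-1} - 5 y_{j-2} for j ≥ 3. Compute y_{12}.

23234

y_3 = 4·(-6) - 5·(-1) = -19
y_4 = 4·(-19) - 5·(-6) = -46
y_5 = 4·(-46) - 5·(-19) = -89
y_6 = 4·(-89) - 5·(-46) = -126
y_7 = 4·(-126) - 5·(-89) = -59
y_8 = 4·(-59) - 5·(-126) = 394
y_9 = 4·394 - 5·(-59) = 1871
y_{10} = 4·1871 - 5·394 = 5514
y_{11} = 4·5514 - 5·1871 = 12701
y_{12} = 4·12701 - 5·5514 = 23234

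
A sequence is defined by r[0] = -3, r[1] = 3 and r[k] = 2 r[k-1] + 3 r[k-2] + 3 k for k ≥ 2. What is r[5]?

225

r[2] = 2(3) + 3(-3) + 6 = 3
r[3] = 2(3) + 3(3) + 9 = 24
r[4] = 2(24) + 3(3) + 12 = 69
r[5] = 2(69) + 3(24) + 15 = 225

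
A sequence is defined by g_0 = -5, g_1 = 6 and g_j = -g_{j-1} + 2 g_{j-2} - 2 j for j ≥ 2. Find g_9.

2032

g_2 = -6 + 2(-5) - 4 = -20
g_3 = -(-20) + 2(6) - 6 = 26
g_4 = -26 + 2(-20) - 8 = -74
g_5 = -(-74) + 2(26) - 10 = 116
g_6 = -116 + 2(-74) - 12 = -276
g_7 = -(-276) + 2(116) - 14 = 494
g_8 = -494 + 2(-276) - 16 = -1062
g_9 = -(-1062) + 2(494) - 18 = 2032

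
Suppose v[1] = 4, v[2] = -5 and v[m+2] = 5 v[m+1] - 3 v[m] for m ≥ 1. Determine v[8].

v[3] = 5(-5) - 3(4) = -37
v[4] = 5(-37) - 3(-5) = -170
v[5] = 5(-170) - 3(-37) = -739
v[6] = 5(-739) - 3(-170) = -3185
v[7] = 5(-3185) - 3(-739) = -13708
v[8] = 5(-13708) - 3(-3185) = -58985

-58985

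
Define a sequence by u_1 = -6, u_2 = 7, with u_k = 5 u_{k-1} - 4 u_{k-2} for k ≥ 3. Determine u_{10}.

u_3 = 5·7 - 4·(-6) = 59
u_4 = 5·59 - 4·7 = 267
u_5 = 5·267 - 4·59 = 1099
u_6 = 5·1099 - 4·267 = 4427
u_7 = 5·4427 - 4·1099 = 17739
u_8 = 5·17739 - 4·4427 = 70987
u_9 = 5·70987 - 4·17739 = 283979
u_{10} = 5·283979 - 4·70987 = 1135947

1135947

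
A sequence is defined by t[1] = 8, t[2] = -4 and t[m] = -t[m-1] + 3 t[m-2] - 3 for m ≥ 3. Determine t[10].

-6808

t[3] = -(-4) + 3·8 - 3 = 25
t[4] = -25 + 3·(-4) - 3 = -40
t[5] = -(-40) + 3·25 - 3 = 112
t[6] = -112 + 3·(-40) - 3 = -235
t[7] = -(-235) + 3·112 - 3 = 568
t[8] = -568 + 3·(-235) - 3 = -1276
t[9] = -(-1276) + 3·568 - 3 = 2977
t[10] = -2977 + 3·(-1276) - 3 = -6808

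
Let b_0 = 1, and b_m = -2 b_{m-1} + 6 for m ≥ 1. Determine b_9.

b_1 = -2*1 + 6 = 4
b_2 = -2*4 + 6 = -2
b_3 = -2*(-2) + 6 = 10
b_4 = -2*10 + 6 = -14
b_5 = -2*(-14) + 6 = 34
b_6 = -2*34 + 6 = -62
b_7 = -2*(-62) + 6 = 130
b_8 = -2*130 + 6 = -254
b_9 = -2*(-254) + 6 = 514

514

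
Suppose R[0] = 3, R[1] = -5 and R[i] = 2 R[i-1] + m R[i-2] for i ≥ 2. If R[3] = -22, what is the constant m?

R[2] = -10 + 3m
R[3] = -20 + m
So -20 + m = -22, giving m = -2.

-2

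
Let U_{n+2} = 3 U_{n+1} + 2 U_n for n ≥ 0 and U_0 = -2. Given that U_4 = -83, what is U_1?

Let U_1 = z.
U_2 = -4 + 3z
U_3 = -12 + 11z
U_4 = -44 + 39z
So -44 + 39z = -83, giving z = -1.

-1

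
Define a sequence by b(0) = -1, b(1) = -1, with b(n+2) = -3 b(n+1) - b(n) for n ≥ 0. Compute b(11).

-24476

b(2) = -3·(-1) - (-1) = 4
b(3) = -3·4 - (-1) = -11
b(4) = -3·(-11) - 4 = 29
b(5) = -3·29 - (-11) = -76
b(6) = -3·(-76) - 29 = 199
b(7) = -3·199 - (-76) = -521
b(8) = -3·(-521) - 199 = 1364
b(9) = -3·1364 - (-521) = -3571
b(10) = -3·(-3571) - 1364 = 9349
b(11) = -3·9349 - (-3571) = -24476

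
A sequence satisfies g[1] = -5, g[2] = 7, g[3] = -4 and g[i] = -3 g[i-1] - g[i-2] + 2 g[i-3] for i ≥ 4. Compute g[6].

g[4] = -3·(-4) - 7 + 2·(-5) = -5
g[5] = -3·(-5) - (-4) + 2·7 = 33
g[6] = -3·33 - (-5) + 2·(-4) = -102

-102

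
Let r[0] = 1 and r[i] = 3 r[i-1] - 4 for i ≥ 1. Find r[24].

The fixed point is -4/(1 - 3) = 2, so r[i] - 2 = 3(r[i-1] - 2).
Hence r[i] = -1·3^i + 2.
r[24] = -1·3^{24} + 2 = -1·282429536481 + 2 = -282429536479.

-282429536479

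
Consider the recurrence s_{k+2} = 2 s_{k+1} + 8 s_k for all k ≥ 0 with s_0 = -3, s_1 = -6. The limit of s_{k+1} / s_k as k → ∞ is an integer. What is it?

4

The characteristic equation is r^2 - 2r - 8 = 0, which factors as (r - 4)(r + 2) = 0.
So the roots are 4 and -2. Since |4| > |-2| and the coefficient of 4^k is non-zero, the ratio tends to 4.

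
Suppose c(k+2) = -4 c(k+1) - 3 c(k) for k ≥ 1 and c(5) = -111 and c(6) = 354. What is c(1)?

Rearranging, c(k-2) = (c(k) + 4 c(k-1)) / -3.
c(4) = (354 + 4·(-111)) / -3 = -90/-3 = 30
c(3) = (-111 + 4·30) / -3 = 9/-3 = -3
c(2) = (30 + 4·(-3)) / -3 = 18/-3 = -6
c(1) = (-3 + 4·(-6)) / -3 = -27/-3 = 9

9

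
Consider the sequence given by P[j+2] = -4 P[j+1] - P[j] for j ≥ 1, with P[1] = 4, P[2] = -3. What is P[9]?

20948

P[3] = -4*(-3) - 4 = 8
P[4] = -4*8 - (-3) = -29
P[5] = -4*(-29) - 8 = 108
P[6] = -4*108 - (-29) = -403
P[7] = -4*(-403) - 108 = 1504
P[8] = -4*1504 - (-403) = -5613
P[9] = -4*(-5613) - 1504 = 20948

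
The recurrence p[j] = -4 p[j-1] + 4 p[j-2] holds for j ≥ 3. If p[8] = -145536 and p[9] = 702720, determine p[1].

9

Rearranging, p[j-2] = (p[j] + 4 p[j-1]) / 4.
p[7] = (702720 + 4(-145536)) / 4 = 120576/4 = 30144
p[6] = (-145536 + 4(30144)) / 4 = -24960/4 = -6240
p[5] = (30144 + 4(-6240)) / 4 = 5184/4 = 1296
p[4] = (-6240 + 4(1296)) / 4 = -1056/4 = -264
p[3] = (1296 + 4(-264)) / 4 = 240/4 = 60
p[2] = (-264 + 4(60)) / 4 = -24/4 = -6
p[1] = (60 + 4(-6)) / 4 = 36/4 = 9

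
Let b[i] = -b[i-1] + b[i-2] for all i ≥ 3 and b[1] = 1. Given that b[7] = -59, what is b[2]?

8

Let b[2] = z.
b[3] = 1 - z
b[4] = -1 + 2z
b[5] = 2 - 3z
b[6] = -3 + 5z
b[7] = 5 - 8z
So 5 - 8z = -59, giving z = 8.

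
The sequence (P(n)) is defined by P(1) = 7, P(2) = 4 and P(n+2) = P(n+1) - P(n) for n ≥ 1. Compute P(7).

P(3) = 4 - 7 = -3
P(4) = (-3) - 4 = -7
P(5) = (-7) - (-3) = -4
P(6) = (-4) - (-7) = 3
P(7) = 3 - (-4) = 7

7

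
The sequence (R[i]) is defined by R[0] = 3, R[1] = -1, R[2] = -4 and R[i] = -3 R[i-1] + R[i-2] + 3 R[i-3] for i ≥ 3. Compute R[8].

R[3] = -3(-4) + (-1) + 3(3) = 20
R[4] = -3(20) + (-4) + 3(-1) = -67
R[5] = -3(-67) + 20 + 3(-4) = 209
R[6] = -3(209) + (-67) + 3(20) = -634
R[7] = -3(-634) + 209 + 3(-67) = 1910
R[8] = -3(1910) + (-634) + 3(209) = -5737

-5737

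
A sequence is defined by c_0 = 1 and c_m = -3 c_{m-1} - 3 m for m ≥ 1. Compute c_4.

c_1 = -3(1) - 3 = -6
c_2 = -3(-6) - 6 = 12
c_3 = -3(12) - 9 = -45
c_4 = -3(-45) - 12 = 123

123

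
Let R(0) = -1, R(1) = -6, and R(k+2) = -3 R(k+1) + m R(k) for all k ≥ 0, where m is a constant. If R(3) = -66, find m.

4

R(2) = 18 - m
R(3) = -54 - 3m
So -54 - 3m = -66, giving m = 4.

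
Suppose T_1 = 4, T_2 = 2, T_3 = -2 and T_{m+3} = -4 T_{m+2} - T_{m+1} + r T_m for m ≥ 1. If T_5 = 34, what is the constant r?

T_4 = 6 + 4r
T_5 = -22 - 14r
So -22 - 14r = 34, giving r = -4.

-4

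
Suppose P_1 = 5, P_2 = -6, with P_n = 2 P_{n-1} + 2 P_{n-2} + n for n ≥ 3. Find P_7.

-35

P_3 = 2·(-6) + 2·5 + 3 = 1
P_4 = 2·1 + 2·(-6) + 4 = -6
P_5 = 2·(-6) + 2·1 + 5 = -5
P_6 = 2·(-5) + 2·(-6) + 6 = -16
P_7 = 2·(-16) + 2·(-5) + 7 = -35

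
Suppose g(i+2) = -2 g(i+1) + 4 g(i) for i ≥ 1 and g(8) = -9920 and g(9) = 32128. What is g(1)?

Rearranging, g(i-2) = (g(i) + 2 g(i-1)) / 4.
g(7) = (32128 + 2·(-9920)) / 4 = 12288/4 = 3072
g(6) = (-9920 + 2·3072) / 4 = -3776/4 = -944
g(5) = (3072 + 2·(-944)) / 4 = 1184/4 = 296
g(4) = (-944 + 2·296) / 4 = -352/4 = -88
g(3) = (296 + 2·(-88)) / 4 = 120/4 = 30
g(2) = (-88 + 2·30) / 4 = -28/4 = -7
g(1) = (30 + 2·(-7)) / 4 = 16/4 = 4

4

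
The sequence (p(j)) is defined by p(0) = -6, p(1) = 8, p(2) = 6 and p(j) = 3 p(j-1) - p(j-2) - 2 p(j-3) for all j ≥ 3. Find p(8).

894

p(3) = 3(6) - 8 - 2(-6) = 22
p(4) = 3(22) - 6 - 2(8) = 44
p(5) = 3(44) - 22 - 2(6) = 98
p(6) = 3(98) - 44 - 2(22) = 206
p(7) = 3(206) - 98 - 2(44) = 432
p(8) = 3(432) - 206 - 2(98) = 894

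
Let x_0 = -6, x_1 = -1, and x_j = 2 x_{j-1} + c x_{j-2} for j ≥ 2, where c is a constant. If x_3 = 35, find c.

x_2 = -2 - 6c
x_3 = -4 - 13c
So -4 - 13c = 35, giving c = -3.

-3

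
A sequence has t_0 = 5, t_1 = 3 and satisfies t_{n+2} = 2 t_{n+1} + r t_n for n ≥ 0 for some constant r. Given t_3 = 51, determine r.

3

t_2 = 6 + 5r
t_3 = 12 + 13r
So 12 + 13r = 51, giving r = 3.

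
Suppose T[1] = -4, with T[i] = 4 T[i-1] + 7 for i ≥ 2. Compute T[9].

T[2] = 4*(-4) + 7 = -9
T[3] = 4*(-9) + 7 = -29
T[4] = 4*(-29) + 7 = -109
T[5] = 4*(-109) + 7 = -429
T[6] = 4*(-429) + 7 = -1709
T[7] = 4*(-1709) + 7 = -6829
T[8] = 4*(-6829) + 7 = -27309
T[9] = 4*(-27309) + 7 = -109229

-109229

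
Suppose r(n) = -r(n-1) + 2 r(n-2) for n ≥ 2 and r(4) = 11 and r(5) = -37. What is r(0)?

-4

Rearranging, r(n-2) = (r(n) + r(n-1)) / 2.
r(3) = (-37 + 11) / 2 = -26/2 = -13
r(2) = (11 + (-13)) / 2 = -2/2 = -1
r(1) = (-13 + (-1)) / 2 = -14/2 = -7
r(0) = (-1 + (-7)) / 2 = -8/2 = -4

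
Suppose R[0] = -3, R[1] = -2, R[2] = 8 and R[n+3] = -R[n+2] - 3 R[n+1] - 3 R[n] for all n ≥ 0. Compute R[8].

R[3] = -8 - 3·(-2) - 3·(-3) = 7
R[4] = -7 - 3·8 - 3·(-2) = -25
R[5] = -(-25) - 3·7 - 3·8 = -20
R[6] = -(-20) - 3·(-25) - 3·7 = 74
R[7] = -74 - 3·(-20) - 3·(-25) = 61
R[8] = -61 - 3·74 - 3·(-20) = -223

-223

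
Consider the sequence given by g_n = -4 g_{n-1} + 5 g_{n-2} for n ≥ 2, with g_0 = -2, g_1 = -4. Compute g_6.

g_2 = -4*(-4) + 5*(-2) = 6
g_3 = -4*6 + 5*(-4) = -44
g_4 = -4*(-44) + 5*6 = 206
g_5 = -4*206 + 5*(-44) = -1044
g_6 = -4*(-1044) + 5*206 = 5206

5206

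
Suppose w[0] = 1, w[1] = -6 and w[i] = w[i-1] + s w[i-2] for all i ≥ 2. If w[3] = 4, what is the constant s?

w[2] = -6 + s
w[3] = -6 - 5s
So -6 - 5s = 4, giving s = -2.

-2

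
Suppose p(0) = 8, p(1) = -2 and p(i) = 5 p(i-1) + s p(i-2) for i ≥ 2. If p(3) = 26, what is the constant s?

2

p(2) = -10 + 8s
p(3) = -50 + 38s
So -50 + 38s = 26, giving s = 2.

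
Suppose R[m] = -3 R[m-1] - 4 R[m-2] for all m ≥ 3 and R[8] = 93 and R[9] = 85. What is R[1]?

1

Rearranging, R[m-2] = (R[m] + 3 R[m-1]) / -4.
R[7] = (85 + 3*93) / -4 = 364/-4 = -91
R[6] = (93 + 3*(-91)) / -4 = -180/-4 = 45
R[5] = (-91 + 3*45) / -4 = 44/-4 = -11
R[4] = (45 + 3*(-11)) / -4 = 12/-4 = -3
R[3] = (-11 + 3*(-3)) / -4 = -20/-4 = 5
R[2] = (-3 + 3*5) / -4 = 12/-4 = -3
R[1] = (5 + 3*(-3)) / -4 = -4/-4 = 1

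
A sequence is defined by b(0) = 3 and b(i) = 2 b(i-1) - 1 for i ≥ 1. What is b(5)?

65

b(1) = 2(3) - 1 = 5
b(2) = 2(5) - 1 = 9
b(3) = 2(9) - 1 = 17
b(4) = 2(17) - 1 = 33
b(5) = 2(33) - 1 = 65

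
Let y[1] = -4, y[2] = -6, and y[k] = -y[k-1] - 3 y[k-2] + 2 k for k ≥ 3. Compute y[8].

y[3] = -(-6) - 3·(-4) + 6 = 24
y[4] = -24 - 3·(-6) + 8 = 2
y[5] = -2 - 3·24 + 10 = -64
y[6] = -(-64) - 3·2 + 12 = 70
y[7] = -70 - 3·(-64) + 14 = 136
y[8] = -136 - 3·70 + 16 = -330

-330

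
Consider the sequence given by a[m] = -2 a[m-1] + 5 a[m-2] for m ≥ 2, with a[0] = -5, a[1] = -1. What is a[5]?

599

a[2] = -2(-1) + 5(-5) = -23
a[3] = -2(-23) + 5(-1) = 41
a[4] = -2(41) + 5(-23) = -197
a[5] = -2(-197) + 5(41) = 599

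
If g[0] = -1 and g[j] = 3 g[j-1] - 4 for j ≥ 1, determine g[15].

The fixed point is -4/(1 - 3) = 2, so g[j] - 2 = 3(g[j-1] - 2).
Hence g[j] = -3·3^j + 2.
g[15] = -3·3^{15} + 2 = -3·14348907 + 2 = -43046719.

-43046719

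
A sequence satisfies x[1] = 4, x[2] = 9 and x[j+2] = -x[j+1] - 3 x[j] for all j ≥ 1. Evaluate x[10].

-1086

x[3] = -9 - 3*4 = -21
x[4] = -(-21) - 3*9 = -6
x[5] = -(-6) - 3*(-21) = 69
x[6] = -69 - 3*(-6) = -51
x[7] = -(-51) - 3*69 = -156
x[8] = -(-156) - 3*(-51) = 309
x[9] = -309 - 3*(-156) = 159
x[10] = -159 - 3*309 = -1086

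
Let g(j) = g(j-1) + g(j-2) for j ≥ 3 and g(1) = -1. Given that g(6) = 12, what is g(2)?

3

Let g(2) = v.
g(3) = -1 + v
g(4) = -1 + 2v
g(5) = -2 + 3v
g(6) = -3 + 5v
So -3 + 5v = 12, giving v = 3.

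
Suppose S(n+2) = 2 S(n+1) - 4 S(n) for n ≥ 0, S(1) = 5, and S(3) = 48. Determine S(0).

-6

Let S(0) = x.
S(2) = 10 - 4x
S(3) = -8x
So -8x = 48, giving x = -6.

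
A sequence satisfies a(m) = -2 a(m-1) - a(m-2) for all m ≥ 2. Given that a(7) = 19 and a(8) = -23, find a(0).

Rearranging, a(m-2) = -(a(m) + 2 a(m-1)).
a(6) = -(-23 + 2·19) = -15
a(5) = -(19 + 2·(-15)) = 11
a(4) = -(-15 + 2·11) = -7
a(3) = -(11 + 2·(-7)) = 3
a(2) = -(-7 + 2·3) = 1
a(1) = -(3 + 2·1) = -5
a(0) = -(1 + 2·(-5)) = 9

9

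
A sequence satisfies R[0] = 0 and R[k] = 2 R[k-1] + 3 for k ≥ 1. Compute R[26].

The fixed point is 3/(1 - 2) = -3, so R[k] + 3 = 2(R[k-1] + 3).
Hence R[k] = 3·2^k - 3.
R[26] = 3·2^{26} - 3 = 3·67108864 - 3 = 201326589.

201326589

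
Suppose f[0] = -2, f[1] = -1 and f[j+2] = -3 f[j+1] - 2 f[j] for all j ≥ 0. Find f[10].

f[2] = -3*(-1) - 2*(-2) = 7
f[3] = -3*7 - 2*(-1) = -19
f[4] = -3*(-19) - 2*7 = 43
f[5] = -3*43 - 2*(-19) = -91
f[6] = -3*(-91) - 2*43 = 187
f[7] = -3*187 - 2*(-91) = -379
f[8] = -3*(-379) - 2*187 = 763
f[9] = -3*763 - 2*(-379) = -1531
f[10] = -3*(-1531) - 2*763 = 3067

3067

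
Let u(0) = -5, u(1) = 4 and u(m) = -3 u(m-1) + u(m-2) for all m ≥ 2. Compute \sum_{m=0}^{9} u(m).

u(2) = -3(4) + (-5) = -17
u(3) = -3(-17) + 4 = 55
u(4) = -3(55) + (-17) = -182
u(5) = -3(-182) + 55 = 601
u(6) = -3(601) + (-182) = -1985
u(7) = -3(-1985) + 601 = 6556
u(8) = -3(6556) + (-1985) = -21653
u(9) = -3(-21653) + 6556 = 71515
Sum = (-5) + 4 + (-17) + 55 + (-182) + 601 + (-1985) + 6556 + (-21653) + 71515 = 54889

54889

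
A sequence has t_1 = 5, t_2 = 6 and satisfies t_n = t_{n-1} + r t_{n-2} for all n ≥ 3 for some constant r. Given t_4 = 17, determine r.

t_3 = 6 + 5r
t_4 = 6 + 11r
So 6 + 11r = 17, giving r = 1.

1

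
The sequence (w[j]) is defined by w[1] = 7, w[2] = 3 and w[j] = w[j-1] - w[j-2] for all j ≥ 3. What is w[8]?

w[3] = 3 - 7 = -4
w[4] = (-4) - 3 = -7
w[5] = (-7) - (-4) = -3
w[6] = (-3) - (-7) = 4
w[7] = 4 - (-3) = 7
w[8] = 7 - 4 = 3

3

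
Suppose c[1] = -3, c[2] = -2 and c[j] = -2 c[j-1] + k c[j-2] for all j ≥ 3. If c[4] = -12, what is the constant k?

c[3] = 4 - 3k
c[4] = -8 + 4k
So -8 + 4k = -12, giving k = -1.

-1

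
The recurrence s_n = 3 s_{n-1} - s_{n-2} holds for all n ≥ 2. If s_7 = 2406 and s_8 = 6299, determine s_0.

-1

Rearranging, s_{n-2} = -(s_n - 3 s_{n-1}).
s_6 = -(6299 - 3·2406) = 919
s_5 = -(2406 - 3·919) = 351
s_4 = -(919 - 3·351) = 134
s_3 = -(351 - 3·134) = 51
s_2 = -(134 - 3·51) = 19
s_1 = -(51 - 3·19) = 6
s_0 = -(19 - 3·6) = -1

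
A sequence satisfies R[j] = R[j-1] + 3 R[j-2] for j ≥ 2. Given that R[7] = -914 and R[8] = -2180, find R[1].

Rearranging, R[j-2] = (R[j] - R[j-1]) / 3.
R[6] = (-2180 - (-914)) / 3 = -1266/3 = -422
R[5] = (-914 - (-422)) / 3 = -492/3 = -164
R[4] = (-422 - (-164)) / 3 = -258/3 = -86
R[3] = (-164 - (-86)) / 3 = -78/3 = -26
R[2] = (-86 - (-26)) / 3 = -60/3 = -20
R[1] = (-26 - (-20)) / 3 = -6/3 = -2

-2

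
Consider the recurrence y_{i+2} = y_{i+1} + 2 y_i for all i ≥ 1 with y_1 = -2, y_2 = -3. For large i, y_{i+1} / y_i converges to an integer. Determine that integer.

The characteristic equation is r^2 - r - 2 = 0, which factors as (r - 2)(r + 1) = 0.
So the roots are 2 and -1. Since |2| > |-1| and the coefficient of 2^i is non-zero, the ratio tends to 2.

2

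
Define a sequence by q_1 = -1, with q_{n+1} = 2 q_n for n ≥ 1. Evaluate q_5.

-16

q_2 = 2(-1) = -2
q_3 = 2(-2) = -4
q_4 = 2(-4) = -8
q_5 = 2(-8) = -16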